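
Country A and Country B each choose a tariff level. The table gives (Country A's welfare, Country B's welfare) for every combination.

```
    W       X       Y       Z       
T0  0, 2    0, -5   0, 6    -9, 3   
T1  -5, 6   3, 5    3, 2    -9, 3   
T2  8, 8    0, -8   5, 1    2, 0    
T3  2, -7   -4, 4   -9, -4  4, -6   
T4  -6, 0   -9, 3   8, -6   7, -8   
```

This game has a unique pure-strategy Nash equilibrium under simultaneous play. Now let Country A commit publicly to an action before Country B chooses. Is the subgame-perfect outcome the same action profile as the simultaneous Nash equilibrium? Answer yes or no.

yes

Work backward from Country B's decision.
- T0: BR = Y, leader payoff 0.
- T1: BR = W, leader payoff -5.
- T2: BR = W, leader payoff 8.
- T3: BR = X, leader payoff -4.
- T4: BR = X, leader payoff -9.
Among 0, -5, 8, -4, -9, the best is 8 at T2. Subgame-perfect outcome: (T2, W) with payoffs (8, 8).
Now find the simultaneous Nash equilibrium.
Country A's best replies: W→T2; X→T1; Y→T4; Z→T4.
Country B's best replies: T0→Y; T1→W; T2→W; T3→X; T4→X.
Only (T2, W) has each player best-responding; Nash payoffs (8, 8).
Sequential outcome (T2, W) coincides with the Nash profile (T2, W).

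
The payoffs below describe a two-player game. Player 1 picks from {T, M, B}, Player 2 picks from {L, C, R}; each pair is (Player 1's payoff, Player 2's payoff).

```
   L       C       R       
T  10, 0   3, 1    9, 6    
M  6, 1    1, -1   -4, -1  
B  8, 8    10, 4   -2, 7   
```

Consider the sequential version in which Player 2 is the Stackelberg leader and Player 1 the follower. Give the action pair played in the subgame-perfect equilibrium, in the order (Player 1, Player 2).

(T, R)

Backward induction with Player 2 moving first.
- L → Player 1 plays T (best of 10, 6, 8); Player 2 gets 0.
- C → Player 1 plays B (best of 3, 1, 10); Player 2 gets 4.
- R → Player 1 plays T (best of 9, -4, -2); Player 2 gets 6.
Player 2's induced payoffs are 0, 4, 6, so Player 2 commits to R. Subgame-perfect outcome: (T, R) with payoffs (9, 6).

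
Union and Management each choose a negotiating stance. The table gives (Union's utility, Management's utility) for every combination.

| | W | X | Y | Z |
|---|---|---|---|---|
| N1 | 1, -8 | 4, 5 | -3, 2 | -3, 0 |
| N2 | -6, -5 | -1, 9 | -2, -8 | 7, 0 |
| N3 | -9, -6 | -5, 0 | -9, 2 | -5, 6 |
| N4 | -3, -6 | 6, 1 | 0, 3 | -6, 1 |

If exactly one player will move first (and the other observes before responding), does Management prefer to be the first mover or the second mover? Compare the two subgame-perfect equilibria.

second

If Union leads: Management's best replies are N1→X, N2→X, N3→Z, N4→Y; Union's induced payoffs 4, -1, -5, 0; outcome (N1, X), payoffs (4, 5).
If Management leads: Union's best replies are W→N1, X→N4, Y→N4, Z→N2; Management's induced payoffs -8, 1, 3, 0; outcome (N4, Y), payoffs (0, 3).
Management gets 3 moving first and 5 moving second, so Management prefers to move second.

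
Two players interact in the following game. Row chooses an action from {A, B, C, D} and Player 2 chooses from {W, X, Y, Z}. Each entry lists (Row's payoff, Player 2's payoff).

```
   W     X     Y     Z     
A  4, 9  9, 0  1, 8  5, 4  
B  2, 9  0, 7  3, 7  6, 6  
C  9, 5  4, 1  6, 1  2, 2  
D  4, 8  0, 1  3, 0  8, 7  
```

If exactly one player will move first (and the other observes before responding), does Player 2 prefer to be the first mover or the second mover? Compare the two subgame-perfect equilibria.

If Row leads: Player 2's best replies are A→W, B→W, C→W, D→W; Row's induced payoffs 4, 2, 9, 4; outcome (C, W), payoffs (9, 5).
If Player 2 leads: Row's best replies are W→C, X→A, Y→C, Z→D; Player 2's induced payoffs 5, 0, 1, 7; outcome (D, Z), payoffs (8, 7).
Player 2 gets 7 moving first and 5 moving second, so Player 2 prefers to move first.

first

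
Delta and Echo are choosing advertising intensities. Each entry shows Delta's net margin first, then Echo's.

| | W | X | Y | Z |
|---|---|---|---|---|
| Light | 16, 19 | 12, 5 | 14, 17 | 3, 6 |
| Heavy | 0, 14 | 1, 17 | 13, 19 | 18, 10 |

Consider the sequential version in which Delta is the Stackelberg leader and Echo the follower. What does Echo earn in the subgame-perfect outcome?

Echo best-responds to each possible Delta move:
- Light: BR = W, leader payoff 16.
- Heavy: BR = Y, leader payoff 13.
Maximizing over 16, 13, Delta chooses Light. Subgame-perfect outcome: (Light, W) with payoffs (16, 19).

19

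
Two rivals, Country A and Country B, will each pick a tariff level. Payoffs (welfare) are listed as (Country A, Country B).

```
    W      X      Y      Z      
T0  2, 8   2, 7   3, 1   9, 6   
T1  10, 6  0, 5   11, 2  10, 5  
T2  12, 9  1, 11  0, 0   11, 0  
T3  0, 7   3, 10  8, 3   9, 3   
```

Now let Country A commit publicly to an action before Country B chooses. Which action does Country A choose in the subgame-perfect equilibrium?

Backward induction with Country A moving first.
- T0: Country B compares 8, 7, 1, 6 and picks W; Country A would get 2.
- T1: Country B compares 6, 5, 2, 5 and picks W; Country A would get 10.
- T2: Country B compares 9, 11, 0, 0 and picks X; Country A would get 1.
- T3: Country B compares 7, 10, 3, 3 and picks X; Country A would get 3.
Country A's induced payoffs are 2, 10, 1, 3, so Country A commits to T1. Subgame-perfect outcome: (T1, W) with payoffs (10, 6).

T1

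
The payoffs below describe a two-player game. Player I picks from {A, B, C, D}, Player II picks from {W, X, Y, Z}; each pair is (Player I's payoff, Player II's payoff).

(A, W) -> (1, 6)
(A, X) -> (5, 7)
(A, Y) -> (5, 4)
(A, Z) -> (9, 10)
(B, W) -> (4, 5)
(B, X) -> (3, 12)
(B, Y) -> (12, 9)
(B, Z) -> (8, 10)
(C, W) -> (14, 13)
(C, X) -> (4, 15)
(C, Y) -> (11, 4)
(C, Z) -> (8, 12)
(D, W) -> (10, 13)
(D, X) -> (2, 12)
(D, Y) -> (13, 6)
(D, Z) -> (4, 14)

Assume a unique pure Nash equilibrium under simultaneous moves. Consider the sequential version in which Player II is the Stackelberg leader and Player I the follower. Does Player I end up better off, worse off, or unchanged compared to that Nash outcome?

Player I best-responds to each possible Player II move:
- W: BR = C, leader payoff 13.
- X: BR = A, leader payoff 7.
- Y: BR = D, leader payoff 6.
- Z: BR = A, leader payoff 10.
Maximizing over 13, 7, 6, 10, Player II chooses W. Subgame-perfect outcome: (C, W) with payoffs (14, 13).
For the simultaneous game, intersect best replies.
Player I's best replies: W→C; X→A; Y→D; Z→A.
Player II's best replies: A→Z; B→X; C→X; D→Z.
The unique mutual best reply is (A, Z), giving (9, 10).
Player I earns 14 sequentially versus 9 at the Nash outcome: better off.

better off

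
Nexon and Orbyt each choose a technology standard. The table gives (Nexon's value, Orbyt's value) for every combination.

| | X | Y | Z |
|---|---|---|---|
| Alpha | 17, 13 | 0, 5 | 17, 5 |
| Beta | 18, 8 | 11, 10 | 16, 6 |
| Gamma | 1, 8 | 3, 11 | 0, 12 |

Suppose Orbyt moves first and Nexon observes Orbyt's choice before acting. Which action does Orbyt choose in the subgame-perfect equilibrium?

Y

Backward induction with Orbyt moving first.
- X: BR = Beta, leader payoff 8.
- Y: BR = Beta, leader payoff 10.
- Z: BR = Alpha, leader payoff 5.
Among 8, 10, 5, the best is 10 at Y. Subgame-perfect outcome: (Beta, Y) with payoffs (11, 10).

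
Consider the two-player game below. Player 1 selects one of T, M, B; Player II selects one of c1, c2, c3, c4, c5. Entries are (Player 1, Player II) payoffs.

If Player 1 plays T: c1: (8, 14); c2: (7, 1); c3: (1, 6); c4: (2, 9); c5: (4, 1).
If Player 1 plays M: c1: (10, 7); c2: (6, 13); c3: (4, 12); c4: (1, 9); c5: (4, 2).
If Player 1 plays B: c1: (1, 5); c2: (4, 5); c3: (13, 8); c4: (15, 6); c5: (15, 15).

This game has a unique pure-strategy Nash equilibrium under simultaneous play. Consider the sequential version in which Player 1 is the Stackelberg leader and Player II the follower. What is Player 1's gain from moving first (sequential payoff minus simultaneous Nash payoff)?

0

Player II best-responds to each possible Player 1 move:
- T: Player II compares 14, 1, 6, 9, 1 and picks c1; Player 1 would get 8.
- M: Player II compares 7, 13, 12, 9, 2 and picks c2; Player 1 would get 6.
- B: Player II compares 5, 5, 8, 6, 15 and picks c5; Player 1 would get 15.
Among 8, 6, 15, the best is 15 at B. Subgame-perfect outcome: (B, c5) with payoffs (15, 15).
Under simultaneous play:
Player 1's best replies: c1→M; c2→T; c3→B; c4→B; c5→B.
Player II's best replies: T→c1; M→c2; B→c5.
The unique mutual best reply is (B, c5), giving (15, 15).
Player 1's commitment gain: 15 − 15 = 0.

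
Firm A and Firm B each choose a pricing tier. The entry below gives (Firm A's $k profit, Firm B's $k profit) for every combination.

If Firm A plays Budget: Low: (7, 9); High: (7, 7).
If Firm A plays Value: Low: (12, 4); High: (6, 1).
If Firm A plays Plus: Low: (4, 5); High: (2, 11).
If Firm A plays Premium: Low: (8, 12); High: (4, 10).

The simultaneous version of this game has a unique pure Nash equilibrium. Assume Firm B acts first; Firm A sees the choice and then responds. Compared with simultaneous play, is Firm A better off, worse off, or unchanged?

Firm A best-responds to each possible Firm B move:
- Low: BR = Value, leader payoff 4.
- High: BR = Budget, leader payoff 7.
Firm B's induced payoffs are 4, 7, so Firm B commits to High. Subgame-perfect outcome: (Budget, High) with payoffs (7, 7).
Now find the simultaneous Nash equilibrium.
Firm A's best replies: Low→Value; High→Budget.
Firm B's best replies: Budget→Low; Value→Low; Plus→High; Premium→Low.
Only (Value, Low) has each player best-responding; Nash payoffs (12, 4).
Firm A earns 7 sequentially versus 12 at the Nash outcome: worse off.

worse off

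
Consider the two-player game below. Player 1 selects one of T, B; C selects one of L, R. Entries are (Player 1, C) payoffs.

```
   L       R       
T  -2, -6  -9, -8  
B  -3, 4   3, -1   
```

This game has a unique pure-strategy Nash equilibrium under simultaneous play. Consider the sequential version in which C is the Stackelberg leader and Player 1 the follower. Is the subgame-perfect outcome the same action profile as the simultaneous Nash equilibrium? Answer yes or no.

Backward induction with C moving first.
- L: BR = T, leader payoff -6.
- R: BR = B, leader payoff -1.
C's induced payoffs are -6, -1, so C commits to R. Subgame-perfect outcome: (B, R) with payoffs (3, -1).
Now find the simultaneous Nash equilibrium.
Player 1's best replies: L→T; R→B.
C's best replies: T→L; B→L.
Only (T, L) has each player best-responding; Nash payoffs (-2, -6).
Sequential outcome (B, R) differs from the Nash profile (T, L).

no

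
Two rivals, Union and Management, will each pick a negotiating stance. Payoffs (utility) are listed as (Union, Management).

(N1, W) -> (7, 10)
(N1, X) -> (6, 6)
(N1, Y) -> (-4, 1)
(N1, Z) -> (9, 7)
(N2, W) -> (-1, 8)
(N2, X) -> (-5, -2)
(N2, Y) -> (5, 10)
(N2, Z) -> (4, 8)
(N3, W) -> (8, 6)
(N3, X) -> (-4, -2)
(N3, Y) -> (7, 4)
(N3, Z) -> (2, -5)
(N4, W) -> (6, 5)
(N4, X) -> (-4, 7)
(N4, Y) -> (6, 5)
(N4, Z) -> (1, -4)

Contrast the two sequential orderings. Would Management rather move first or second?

first

If Union leads: Management's best replies are N1→W, N2→Y, N3→W, N4→X; Union's induced payoffs 7, 5, 8, -4; outcome (N3, W), payoffs (8, 6).
If Management leads: Union's best replies are W→N3, X→N1, Y→N3, Z→N1; Management's induced payoffs 6, 6, 4, 7; outcome (N1, Z), payoffs (9, 7).
Management gets 7 moving first and 6 moving second, so Management prefers to move first.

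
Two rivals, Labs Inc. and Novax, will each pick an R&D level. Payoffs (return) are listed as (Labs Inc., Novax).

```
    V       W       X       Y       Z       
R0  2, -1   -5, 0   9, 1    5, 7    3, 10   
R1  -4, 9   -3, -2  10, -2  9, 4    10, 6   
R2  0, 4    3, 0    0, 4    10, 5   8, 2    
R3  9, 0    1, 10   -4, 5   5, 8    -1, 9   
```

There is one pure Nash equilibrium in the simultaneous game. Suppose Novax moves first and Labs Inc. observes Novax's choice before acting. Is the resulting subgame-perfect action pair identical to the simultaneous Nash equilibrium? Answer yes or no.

no

Backward induction with Novax moving first.
- V → Labs Inc. plays R3 (best of 2, -4, 0, 9); Novax gets 0.
- W → Labs Inc. plays R2 (best of -5, -3, 3, 1); Novax gets 0.
- X → Labs Inc. plays R1 (best of 9, 10, 0, -4); Novax gets -2.
- Y → Labs Inc. plays R2 (best of 5, 9, 10, 5); Novax gets 5.
- Z → Labs Inc. plays R1 (best of 3, 10, 8, -1); Novax gets 6.
Novax's induced payoffs are 0, 0, -2, 5, 6, so Novax commits to Z. Subgame-perfect outcome: (R1, Z) with payoffs (10, 6).
For the simultaneous game, intersect best replies.
Labs Inc.'s best replies: V→R3; W→R2; X→R1; Y→R2; Z→R1.
Novax's best replies: R0→Z; R1→V; R2→Y; R3→W.
Only (R2, Y) has each player best-responding; Nash payoffs (10, 5).
Sequential outcome (R1, Z) differs from the Nash profile (R2, Y).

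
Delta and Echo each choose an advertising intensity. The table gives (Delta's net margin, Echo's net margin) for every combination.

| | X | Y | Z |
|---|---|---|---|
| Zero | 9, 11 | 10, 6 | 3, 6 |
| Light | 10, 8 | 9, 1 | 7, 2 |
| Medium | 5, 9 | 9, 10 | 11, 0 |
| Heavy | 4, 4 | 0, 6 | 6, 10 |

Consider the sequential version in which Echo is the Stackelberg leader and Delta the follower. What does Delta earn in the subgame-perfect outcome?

Solve by backward induction (Echo leads).
- X: Delta compares 9, 10, 5, 4 and picks Light; Echo would get 8.
- Y: Delta compares 10, 9, 9, 0 and picks Zero; Echo would get 6.
- Z: Delta compares 3, 7, 11, 6 and picks Medium; Echo would get 0.
Among 8, 6, 0, the best is 8 at X. Subgame-perfect outcome: (Light, X) with payoffs (10, 8).

10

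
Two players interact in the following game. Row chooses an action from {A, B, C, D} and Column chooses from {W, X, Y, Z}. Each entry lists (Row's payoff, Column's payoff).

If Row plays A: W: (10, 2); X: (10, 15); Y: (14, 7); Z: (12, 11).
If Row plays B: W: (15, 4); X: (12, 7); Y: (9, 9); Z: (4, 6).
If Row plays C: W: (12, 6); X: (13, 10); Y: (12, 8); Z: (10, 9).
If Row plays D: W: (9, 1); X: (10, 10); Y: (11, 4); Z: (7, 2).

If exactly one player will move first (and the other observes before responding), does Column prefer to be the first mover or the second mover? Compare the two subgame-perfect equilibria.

first

If Row leads: Column's best replies are A→X, B→Y, C→X, D→X; Row's induced payoffs 10, 9, 13, 10; outcome (C, X), payoffs (13, 10).
If Column leads: Row's best replies are W→B, X→C, Y→A, Z→A; Column's induced payoffs 4, 10, 7, 11; outcome (A, Z), payoffs (12, 11).
Column gets 11 moving first and 10 moving second, so Column prefers to move first.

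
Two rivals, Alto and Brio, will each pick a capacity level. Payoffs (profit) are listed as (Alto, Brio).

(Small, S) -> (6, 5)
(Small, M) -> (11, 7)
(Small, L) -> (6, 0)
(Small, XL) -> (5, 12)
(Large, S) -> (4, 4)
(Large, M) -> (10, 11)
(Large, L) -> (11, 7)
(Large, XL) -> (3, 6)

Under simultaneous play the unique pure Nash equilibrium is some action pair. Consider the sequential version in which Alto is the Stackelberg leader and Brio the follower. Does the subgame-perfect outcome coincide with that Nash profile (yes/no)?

Solve by backward induction (Alto leads).
- Small → Brio plays XL (best of 5, 7, 0, 12); Alto gets 5.
- Large → Brio plays M (best of 4, 11, 7, 6); Alto gets 10.
Alto's induced payoffs are 5, 10, so Alto commits to Large. Subgame-perfect outcome: (Large, M) with payoffs (10, 11).
Now find the simultaneous Nash equilibrium.
Alto's best replies: S→Small; M→Small; L→Large; XL→Small.
Brio's best replies: Small→XL; Large→M.
The unique mutual best reply is (Small, XL), giving (5, 12).
Sequential outcome (Large, M) differs from the Nash profile (Small, XL).

no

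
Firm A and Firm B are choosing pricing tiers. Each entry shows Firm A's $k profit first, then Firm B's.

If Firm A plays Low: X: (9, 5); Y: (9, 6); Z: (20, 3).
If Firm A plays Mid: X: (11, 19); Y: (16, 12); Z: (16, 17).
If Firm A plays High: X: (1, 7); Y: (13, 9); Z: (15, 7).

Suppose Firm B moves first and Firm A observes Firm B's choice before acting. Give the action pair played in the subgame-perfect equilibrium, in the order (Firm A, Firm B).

(Mid, X)

Work backward from Firm A's decision.
- X → Firm A plays Mid (best of 9, 11, 1); Firm B gets 19.
- Y → Firm A plays Mid (best of 9, 16, 13); Firm B gets 12.
- Z → Firm A plays Low (best of 20, 16, 15); Firm B gets 3.
Among 19, 12, 3, the best is 19 at X. Subgame-perfect outcome: (Mid, X) with payoffs (11, 19).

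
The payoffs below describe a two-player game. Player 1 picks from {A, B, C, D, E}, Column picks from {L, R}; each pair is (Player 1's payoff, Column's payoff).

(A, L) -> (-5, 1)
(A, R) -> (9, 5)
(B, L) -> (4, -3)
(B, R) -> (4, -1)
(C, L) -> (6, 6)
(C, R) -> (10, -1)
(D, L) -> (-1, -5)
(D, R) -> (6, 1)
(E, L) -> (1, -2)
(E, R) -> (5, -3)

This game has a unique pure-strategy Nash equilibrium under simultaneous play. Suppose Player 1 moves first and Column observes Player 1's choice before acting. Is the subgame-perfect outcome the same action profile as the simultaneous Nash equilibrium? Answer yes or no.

no

Column best-responds to each possible Player 1 move:
- A: BR = R, leader payoff 9.
- B: BR = R, leader payoff 4.
- C: BR = L, leader payoff 6.
- D: BR = R, leader payoff 6.
- E: BR = L, leader payoff 1.
Player 1's induced payoffs are 9, 4, 6, 6, 1, so Player 1 commits to A. Subgame-perfect outcome: (A, R) with payoffs (9, 5).
Now find the simultaneous Nash equilibrium.
Player 1's best replies: L→C; R→C.
Column's best replies: A→R; B→R; C→L; D→R; E→L.
Only (C, L) has each player best-responding; Nash payoffs (6, 6).
Sequential outcome (A, R) differs from the Nash profile (C, L).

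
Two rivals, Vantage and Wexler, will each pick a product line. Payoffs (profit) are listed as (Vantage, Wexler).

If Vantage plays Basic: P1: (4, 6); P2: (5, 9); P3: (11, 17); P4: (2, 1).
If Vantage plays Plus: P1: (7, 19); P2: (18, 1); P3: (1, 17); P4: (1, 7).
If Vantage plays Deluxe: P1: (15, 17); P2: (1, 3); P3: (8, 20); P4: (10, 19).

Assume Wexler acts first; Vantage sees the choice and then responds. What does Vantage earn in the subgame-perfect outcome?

10

Solve by backward induction (Wexler leads).
- P1 → Vantage plays Deluxe (best of 4, 7, 15); Wexler gets 17.
- P2 → Vantage plays Plus (best of 5, 18, 1); Wexler gets 1.
- P3 → Vantage plays Basic (best of 11, 1, 8); Wexler gets 17.
- P4 → Vantage plays Deluxe (best of 2, 1, 10); Wexler gets 19.
Among 17, 1, 17, 19, the best is 19 at P4. Subgame-perfect outcome: (Deluxe, P4) with payoffs (10, 19).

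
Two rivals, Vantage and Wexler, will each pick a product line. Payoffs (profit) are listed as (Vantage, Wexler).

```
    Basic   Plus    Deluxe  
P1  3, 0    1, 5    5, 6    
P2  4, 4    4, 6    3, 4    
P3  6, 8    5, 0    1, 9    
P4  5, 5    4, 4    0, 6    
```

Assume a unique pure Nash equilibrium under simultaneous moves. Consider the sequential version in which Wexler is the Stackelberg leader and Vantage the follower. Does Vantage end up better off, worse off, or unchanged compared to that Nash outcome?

Backward induction with Wexler moving first.
- Basic: Vantage compares 3, 4, 6, 5 and picks P3; Wexler would get 8.
- Plus: Vantage compares 1, 4, 5, 4 and picks P3; Wexler would get 0.
- Deluxe: Vantage compares 5, 3, 1, 0 and picks P1; Wexler would get 6.
Wexler's induced payoffs are 8, 0, 6, so Wexler commits to Basic. Subgame-perfect outcome: (P3, Basic) with payoffs (6, 8).
Under simultaneous play:
Vantage's best replies: Basic→P3; Plus→P3; Deluxe→P1.
Wexler's best replies: P1→Deluxe; P2→Plus; P3→Deluxe; P4→Deluxe.
Only (P1, Deluxe) has each player best-responding; Nash payoffs (5, 6).
Vantage earns 6 sequentially versus 5 at the Nash outcome: better off.

better off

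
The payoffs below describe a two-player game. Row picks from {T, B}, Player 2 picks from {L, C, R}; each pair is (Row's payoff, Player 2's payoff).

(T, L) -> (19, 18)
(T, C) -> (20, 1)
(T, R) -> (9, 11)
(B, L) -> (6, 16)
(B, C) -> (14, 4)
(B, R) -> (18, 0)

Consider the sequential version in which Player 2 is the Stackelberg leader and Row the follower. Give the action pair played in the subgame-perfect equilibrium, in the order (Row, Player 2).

Backward induction with Player 2 moving first.
- L → Row plays T (best of 19, 6); Player 2 gets 18.
- C → Row plays T (best of 20, 14); Player 2 gets 1.
- R → Row plays B (best of 9, 18); Player 2 gets 0.
Maximizing over 18, 1, 0, Player 2 chooses L. Subgame-perfect outcome: (T, L) with payoffs (19, 18).

(T, L)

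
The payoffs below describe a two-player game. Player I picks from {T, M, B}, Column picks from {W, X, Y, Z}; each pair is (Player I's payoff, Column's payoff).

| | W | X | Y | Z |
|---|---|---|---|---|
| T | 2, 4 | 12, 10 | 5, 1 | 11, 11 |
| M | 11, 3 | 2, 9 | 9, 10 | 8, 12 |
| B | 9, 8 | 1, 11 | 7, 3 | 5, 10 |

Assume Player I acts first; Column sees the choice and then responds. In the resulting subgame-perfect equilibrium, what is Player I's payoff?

Column best-responds to each possible Player I move:
- T: BR = Z, leader payoff 11.
- M: BR = Z, leader payoff 8.
- B: BR = X, leader payoff 1.
Among 11, 8, 1, the best is 11 at T. Subgame-perfect outcome: (T, Z) with payoffs (11, 11).

11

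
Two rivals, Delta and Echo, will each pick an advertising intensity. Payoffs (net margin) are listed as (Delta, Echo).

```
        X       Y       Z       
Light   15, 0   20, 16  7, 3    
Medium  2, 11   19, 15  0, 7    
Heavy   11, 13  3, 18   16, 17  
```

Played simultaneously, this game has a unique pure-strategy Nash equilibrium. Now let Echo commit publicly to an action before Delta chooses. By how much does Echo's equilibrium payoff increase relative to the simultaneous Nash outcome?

Delta best-responds to each possible Echo move:
- X: BR = Light, leader payoff 0.
- Y: BR = Light, leader payoff 16.
- Z: BR = Heavy, leader payoff 17.
Echo's induced payoffs are 0, 16, 17, so Echo commits to Z. Subgame-perfect outcome: (Heavy, Z) with payoffs (16, 17).
Under simultaneous play:
Delta's best replies: X→Light; Y→Light; Z→Heavy.
Echo's best replies: Light→Y; Medium→Y; Heavy→Y.
Only (Light, Y) has each player best-responding; Nash payoffs (20, 16).
Echo's commitment gain: 17 − 16 = 1.

1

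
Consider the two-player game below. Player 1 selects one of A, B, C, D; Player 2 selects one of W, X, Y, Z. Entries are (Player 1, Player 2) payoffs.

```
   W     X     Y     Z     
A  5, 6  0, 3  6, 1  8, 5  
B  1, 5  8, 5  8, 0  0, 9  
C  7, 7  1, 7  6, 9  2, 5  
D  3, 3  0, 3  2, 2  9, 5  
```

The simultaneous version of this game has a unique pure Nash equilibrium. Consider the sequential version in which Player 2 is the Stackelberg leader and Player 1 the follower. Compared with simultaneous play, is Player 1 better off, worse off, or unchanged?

worse off

Backward induction with Player 2 moving first.
- W: BR = C, leader payoff 7.
- X: BR = B, leader payoff 5.
- Y: BR = B, leader payoff 0.
- Z: BR = D, leader payoff 5.
Player 2's induced payoffs are 7, 5, 0, 5, so Player 2 commits to W. Subgame-perfect outcome: (C, W) with payoffs (7, 7).
Under simultaneous play:
Player 1's best replies: W→C; X→B; Y→B; Z→D.
Player 2's best replies: A→W; B→Z; C→Y; D→Z.
Only (D, Z) has each player best-responding; Nash payoffs (9, 5).
Player 1 earns 7 sequentially versus 9 at the Nash outcome: worse off.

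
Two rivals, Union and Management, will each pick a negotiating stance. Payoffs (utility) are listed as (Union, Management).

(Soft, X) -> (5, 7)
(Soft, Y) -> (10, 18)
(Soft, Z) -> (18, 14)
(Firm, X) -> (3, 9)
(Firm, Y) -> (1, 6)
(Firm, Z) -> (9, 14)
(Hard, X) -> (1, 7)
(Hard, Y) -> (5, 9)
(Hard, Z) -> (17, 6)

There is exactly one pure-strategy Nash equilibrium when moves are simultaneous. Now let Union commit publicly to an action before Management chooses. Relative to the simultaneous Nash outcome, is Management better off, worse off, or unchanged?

unchanged

Backward induction with Union moving first.
- Soft → Management plays Y (best of 7, 18, 14); Union gets 10.
- Firm → Management plays Z (best of 9, 6, 14); Union gets 9.
- Hard → Management plays Y (best of 7, 9, 6); Union gets 5.
Union's induced payoffs are 10, 9, 5, so Union commits to Soft. Subgame-perfect outcome: (Soft, Y) with payoffs (10, 18).
For the simultaneous game, intersect best replies.
Union's best replies: X→Soft; Y→Soft; Z→Soft.
Management's best replies: Soft→Y; Firm→Z; Hard→Y.
The unique mutual best reply is (Soft, Y), giving (10, 18).
Management earns 18 sequentially versus 18 at the Nash outcome: unchanged.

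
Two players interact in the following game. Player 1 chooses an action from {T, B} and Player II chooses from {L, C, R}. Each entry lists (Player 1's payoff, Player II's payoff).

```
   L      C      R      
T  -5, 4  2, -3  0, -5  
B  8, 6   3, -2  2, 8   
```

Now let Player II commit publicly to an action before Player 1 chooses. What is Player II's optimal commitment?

R

Solve by backward induction (Player II leads).
- L → Player 1 plays B (best of -5, 8); Player II gets 6.
- C → Player 1 plays B (best of 2, 3); Player II gets -2.
- R → Player 1 plays B (best of 0, 2); Player II gets 8.
Player II's induced payoffs are 6, -2, 8, so Player II commits to R. Subgame-perfect outcome: (B, R) with payoffs (2, 8).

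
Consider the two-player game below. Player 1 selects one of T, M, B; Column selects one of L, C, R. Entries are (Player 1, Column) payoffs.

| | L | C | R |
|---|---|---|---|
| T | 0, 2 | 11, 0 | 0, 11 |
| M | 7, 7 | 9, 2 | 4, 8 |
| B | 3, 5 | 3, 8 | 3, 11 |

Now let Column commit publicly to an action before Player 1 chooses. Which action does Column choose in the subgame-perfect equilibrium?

Player 1 best-responds to each possible Column move:
- L: Player 1 compares 0, 7, 3 and picks M; Column would get 7.
- C: Player 1 compares 11, 9, 3 and picks T; Column would get 0.
- R: Player 1 compares 0, 4, 3 and picks M; Column would get 8.
Column's induced payoffs are 7, 0, 8, so Column commits to R. Subgame-perfect outcome: (M, R) with payoffs (4, 8).

R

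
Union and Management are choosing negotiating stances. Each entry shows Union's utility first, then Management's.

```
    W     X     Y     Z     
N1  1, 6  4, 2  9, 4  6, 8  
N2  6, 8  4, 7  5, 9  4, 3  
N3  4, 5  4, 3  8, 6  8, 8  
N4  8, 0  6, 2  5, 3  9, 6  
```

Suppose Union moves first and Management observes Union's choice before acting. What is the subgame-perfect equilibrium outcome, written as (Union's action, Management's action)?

(N4, Z)

Work backward from Management's decision.
- N1: Management compares 6, 2, 4, 8 and picks Z; Union would get 6.
- N2: Management compares 8, 7, 9, 3 and picks Y; Union would get 5.
- N3: Management compares 5, 3, 6, 8 and picks Z; Union would get 8.
- N4: Management compares 0, 2, 3, 6 and picks Z; Union would get 9.
Maximizing over 6, 5, 8, 9, Union chooses N4. Subgame-perfect outcome: (N4, Z) with payoffs (9, 6).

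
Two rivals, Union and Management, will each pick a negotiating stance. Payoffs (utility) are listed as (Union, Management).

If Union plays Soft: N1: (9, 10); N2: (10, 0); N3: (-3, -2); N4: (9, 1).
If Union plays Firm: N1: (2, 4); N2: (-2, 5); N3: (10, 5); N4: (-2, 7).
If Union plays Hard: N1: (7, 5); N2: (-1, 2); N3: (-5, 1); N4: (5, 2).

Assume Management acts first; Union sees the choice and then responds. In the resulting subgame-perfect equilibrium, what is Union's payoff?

9

Union best-responds to each possible Management move:
- N1: Union compares 9, 2, 7 and picks Soft; Management would get 10.
- N2: Union compares 10, -2, -1 and picks Soft; Management would get 0.
- N3: Union compares -3, 10, -5 and picks Firm; Management would get 5.
- N4: Union compares 9, -2, 5 and picks Soft; Management would get 1.
Maximizing over 10, 0, 5, 1, Management chooses N1. Subgame-perfect outcome: (Soft, N1) with payoffs (9, 10).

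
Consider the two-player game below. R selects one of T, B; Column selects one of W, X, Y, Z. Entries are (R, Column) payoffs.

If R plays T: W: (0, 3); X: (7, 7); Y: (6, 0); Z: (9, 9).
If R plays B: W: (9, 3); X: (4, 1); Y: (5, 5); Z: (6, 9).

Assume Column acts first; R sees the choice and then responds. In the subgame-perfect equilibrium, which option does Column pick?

Backward induction with Column moving first.
- W: R compares 0, 9 and picks B; Column would get 3.
- X: R compares 7, 4 and picks T; Column would get 7.
- Y: R compares 6, 5 and picks T; Column would get 0.
- Z: R compares 9, 6 and picks T; Column would get 9.
Column's induced payoffs are 3, 7, 0, 9, so Column commits to Z. Subgame-perfect outcome: (T, Z) with payoffs (9, 9).

Z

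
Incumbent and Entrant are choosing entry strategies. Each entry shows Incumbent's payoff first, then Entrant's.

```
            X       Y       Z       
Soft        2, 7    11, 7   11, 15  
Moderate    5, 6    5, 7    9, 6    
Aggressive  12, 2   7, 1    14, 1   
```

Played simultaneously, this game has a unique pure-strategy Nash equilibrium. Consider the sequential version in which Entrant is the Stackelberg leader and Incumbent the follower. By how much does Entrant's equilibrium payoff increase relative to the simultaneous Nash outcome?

Solve by backward induction (Entrant leads).
- X → Incumbent plays Aggressive (best of 2, 5, 12); Entrant gets 2.
- Y → Incumbent plays Soft (best of 11, 5, 7); Entrant gets 7.
- Z → Incumbent plays Aggressive (best of 11, 9, 14); Entrant gets 1.
Entrant's induced payoffs are 2, 7, 1, so Entrant commits to Y. Subgame-perfect outcome: (Soft, Y) with payoffs (11, 7).
Under simultaneous play:
Incumbent's best replies: X→Aggressive; Y→Soft; Z→Aggressive.
Entrant's best replies: Soft→Z; Moderate→Y; Aggressive→X.
Only (Aggressive, X) has each player best-responding; Nash payoffs (12, 2).
Entrant's commitment gain: 7 − 2 = 5.

5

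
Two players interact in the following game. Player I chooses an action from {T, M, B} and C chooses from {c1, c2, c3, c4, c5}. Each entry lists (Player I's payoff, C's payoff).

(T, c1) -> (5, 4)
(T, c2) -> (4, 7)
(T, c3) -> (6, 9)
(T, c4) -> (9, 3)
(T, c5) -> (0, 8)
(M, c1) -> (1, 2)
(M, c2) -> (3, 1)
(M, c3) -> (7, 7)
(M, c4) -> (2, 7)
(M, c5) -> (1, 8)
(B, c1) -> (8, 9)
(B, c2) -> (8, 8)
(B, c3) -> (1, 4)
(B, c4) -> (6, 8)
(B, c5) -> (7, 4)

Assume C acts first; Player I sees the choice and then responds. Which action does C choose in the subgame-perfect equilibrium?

c1

Backward induction with C moving first.
- c1: BR = B, leader payoff 9.
- c2: BR = B, leader payoff 8.
- c3: BR = M, leader payoff 7.
- c4: BR = T, leader payoff 3.
- c5: BR = B, leader payoff 4.
C's induced payoffs are 9, 8, 7, 3, 4, so C commits to c1. Subgame-perfect outcome: (B, c1) with payoffs (8, 9).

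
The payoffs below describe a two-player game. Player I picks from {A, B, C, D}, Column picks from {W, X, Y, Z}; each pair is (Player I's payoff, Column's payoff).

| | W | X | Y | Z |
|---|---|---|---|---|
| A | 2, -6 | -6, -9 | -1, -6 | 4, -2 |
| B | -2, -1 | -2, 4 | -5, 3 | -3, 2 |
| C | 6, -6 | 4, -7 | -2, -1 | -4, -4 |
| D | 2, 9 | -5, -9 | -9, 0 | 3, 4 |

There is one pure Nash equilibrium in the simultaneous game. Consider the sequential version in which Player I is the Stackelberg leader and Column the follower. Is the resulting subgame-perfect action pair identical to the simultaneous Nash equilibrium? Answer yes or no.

yes

Work backward from Column's decision.
- A: BR = Z, leader payoff 4.
- B: BR = X, leader payoff -2.
- C: BR = Y, leader payoff -2.
- D: BR = W, leader payoff 2.
Among 4, -2, -2, 2, the best is 4 at A. Subgame-perfect outcome: (A, Z) with payoffs (4, -2).
For the simultaneous game, intersect best replies.
Player I's best replies: W→C; X→C; Y→A; Z→A.
Column's best replies: A→Z; B→X; C→Y; D→W.
The unique mutual best reply is (A, Z), giving (4, -2).
Sequential outcome (A, Z) coincides with the Nash profile (A, Z).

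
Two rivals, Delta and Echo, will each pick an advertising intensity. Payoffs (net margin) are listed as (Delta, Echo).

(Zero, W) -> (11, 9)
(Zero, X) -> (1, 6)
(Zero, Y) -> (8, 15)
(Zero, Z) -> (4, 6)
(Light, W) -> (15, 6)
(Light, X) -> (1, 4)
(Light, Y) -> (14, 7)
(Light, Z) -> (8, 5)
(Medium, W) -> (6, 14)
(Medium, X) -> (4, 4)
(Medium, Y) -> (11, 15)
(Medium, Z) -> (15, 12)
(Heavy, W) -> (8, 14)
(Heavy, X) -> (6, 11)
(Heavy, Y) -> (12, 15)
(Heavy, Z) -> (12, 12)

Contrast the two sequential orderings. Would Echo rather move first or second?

If Delta leads: Echo's best replies are Zero→Y, Light→Y, Medium→Y, Heavy→Y; Delta's induced payoffs 8, 14, 11, 12; outcome (Light, Y), payoffs (14, 7).
If Echo leads: Delta's best replies are W→Light, X→Heavy, Y→Light, Z→Medium; Echo's induced payoffs 6, 11, 7, 12; outcome (Medium, Z), payoffs (15, 12).
Echo gets 12 moving first and 7 moving second, so Echo prefers to move first.

first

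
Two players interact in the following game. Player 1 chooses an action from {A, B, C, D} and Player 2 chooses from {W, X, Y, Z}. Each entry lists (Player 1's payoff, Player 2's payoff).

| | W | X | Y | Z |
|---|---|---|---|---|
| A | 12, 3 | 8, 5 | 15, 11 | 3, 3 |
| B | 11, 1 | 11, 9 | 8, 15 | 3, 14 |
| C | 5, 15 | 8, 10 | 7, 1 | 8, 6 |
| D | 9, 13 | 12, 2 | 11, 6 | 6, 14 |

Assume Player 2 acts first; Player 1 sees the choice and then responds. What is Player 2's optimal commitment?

Player 1 best-responds to each possible Player 2 move:
- W: Player 1 compares 12, 11, 5, 9 and picks A; Player 2 would get 3.
- X: Player 1 compares 8, 11, 8, 12 and picks D; Player 2 would get 2.
- Y: Player 1 compares 15, 8, 7, 11 and picks A; Player 2 would get 11.
- Z: Player 1 compares 3, 3, 8, 6 and picks C; Player 2 would get 6.
Player 2's induced payoffs are 3, 2, 11, 6, so Player 2 commits to Y. Subgame-perfect outcome: (A, Y) with payoffs (15, 11).

Y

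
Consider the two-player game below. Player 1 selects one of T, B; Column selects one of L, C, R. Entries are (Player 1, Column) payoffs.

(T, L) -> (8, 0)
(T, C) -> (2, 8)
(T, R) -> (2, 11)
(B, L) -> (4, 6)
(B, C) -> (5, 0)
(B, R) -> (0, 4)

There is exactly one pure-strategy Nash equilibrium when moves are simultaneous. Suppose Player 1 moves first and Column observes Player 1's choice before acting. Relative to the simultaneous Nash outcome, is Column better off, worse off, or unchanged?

Work backward from Column's decision.
- T → Column plays R (best of 0, 8, 11); Player 1 gets 2.
- B → Column plays L (best of 6, 0, 4); Player 1 gets 4.
Player 1's induced payoffs are 2, 4, so Player 1 commits to B. Subgame-perfect outcome: (B, L) with payoffs (4, 6).
Now find the simultaneous Nash equilibrium.
Player 1's best replies: L→T; C→B; R→T.
Column's best replies: T→R; B→L.
The unique mutual best reply is (T, R), giving (2, 11).
Column earns 6 sequentially versus 11 at the Nash outcome: worse off.

worse off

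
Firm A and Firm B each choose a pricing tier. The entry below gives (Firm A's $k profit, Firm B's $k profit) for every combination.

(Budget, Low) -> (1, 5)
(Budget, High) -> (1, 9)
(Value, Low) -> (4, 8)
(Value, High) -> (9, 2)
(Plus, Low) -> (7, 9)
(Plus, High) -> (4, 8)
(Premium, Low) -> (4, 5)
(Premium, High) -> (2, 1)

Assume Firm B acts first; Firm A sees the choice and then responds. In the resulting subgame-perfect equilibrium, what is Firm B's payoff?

Backward induction with Firm B moving first.
- Low: Firm A compares 1, 4, 7, 4 and picks Plus; Firm B would get 9.
- High: Firm A compares 1, 9, 4, 2 and picks Value; Firm B would get 2.
Firm B's induced payoffs are 9, 2, so Firm B commits to Low. Subgame-perfect outcome: (Plus, Low) with payoffs (7, 9).

9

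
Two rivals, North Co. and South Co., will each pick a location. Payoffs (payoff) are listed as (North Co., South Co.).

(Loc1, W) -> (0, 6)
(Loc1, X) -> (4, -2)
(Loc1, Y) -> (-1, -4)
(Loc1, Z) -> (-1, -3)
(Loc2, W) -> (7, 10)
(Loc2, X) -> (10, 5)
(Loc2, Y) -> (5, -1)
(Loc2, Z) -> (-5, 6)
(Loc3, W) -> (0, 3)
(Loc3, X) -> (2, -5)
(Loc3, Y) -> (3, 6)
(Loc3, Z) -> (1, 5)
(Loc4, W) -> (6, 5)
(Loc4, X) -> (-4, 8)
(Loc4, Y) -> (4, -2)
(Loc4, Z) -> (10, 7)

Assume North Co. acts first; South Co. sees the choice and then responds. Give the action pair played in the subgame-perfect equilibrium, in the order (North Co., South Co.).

(Loc2, W)

Solve by backward induction (North Co. leads).
- Loc1: South Co. compares 6, -2, -4, -3 and picks W; North Co. would get 0.
- Loc2: South Co. compares 10, 5, -1, 6 and picks W; North Co. would get 7.
- Loc3: South Co. compares 3, -5, 6, 5 and picks Y; North Co. would get 3.
- Loc4: South Co. compares 5, 8, -2, 7 and picks X; North Co. would get -4.
North Co.'s induced payoffs are 0, 7, 3, -4, so North Co. commits to Loc2. Subgame-perfect outcome: (Loc2, W) with payoffs (7, 10).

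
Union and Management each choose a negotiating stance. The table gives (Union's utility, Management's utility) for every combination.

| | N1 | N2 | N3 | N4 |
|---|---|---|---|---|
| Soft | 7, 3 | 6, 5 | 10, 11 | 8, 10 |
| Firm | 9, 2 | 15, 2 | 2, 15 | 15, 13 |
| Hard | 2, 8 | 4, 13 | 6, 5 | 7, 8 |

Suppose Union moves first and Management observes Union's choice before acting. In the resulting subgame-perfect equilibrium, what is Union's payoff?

Management best-responds to each possible Union move:
- Soft: Management compares 3, 5, 11, 10 and picks N3; Union would get 10.
- Firm: Management compares 2, 2, 15, 13 and picks N3; Union would get 2.
- Hard: Management compares 8, 13, 5, 8 and picks N2; Union would get 4.
Among 10, 2, 4, the best is 10 at Soft. Subgame-perfect outcome: (Soft, N3) with payoffs (10, 11).

10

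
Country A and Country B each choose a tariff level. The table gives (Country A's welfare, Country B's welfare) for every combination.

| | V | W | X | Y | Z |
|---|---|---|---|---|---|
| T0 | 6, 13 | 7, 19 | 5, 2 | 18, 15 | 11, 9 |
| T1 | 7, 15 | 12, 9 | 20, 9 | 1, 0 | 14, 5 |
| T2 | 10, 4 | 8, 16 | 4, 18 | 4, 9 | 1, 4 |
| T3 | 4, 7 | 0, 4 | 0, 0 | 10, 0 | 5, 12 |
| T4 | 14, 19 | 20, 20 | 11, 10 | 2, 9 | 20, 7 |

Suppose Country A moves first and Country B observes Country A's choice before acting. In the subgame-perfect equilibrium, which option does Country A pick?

Backward induction with Country A moving first.
- T0: BR = W, leader payoff 7.
- T1: BR = V, leader payoff 7.
- T2: BR = X, leader payoff 4.
- T3: BR = Z, leader payoff 5.
- T4: BR = W, leader payoff 20.
Maximizing over 7, 7, 4, 5, 20, Country A chooses T4. Subgame-perfect outcome: (T4, W) with payoffs (20, 20).

T4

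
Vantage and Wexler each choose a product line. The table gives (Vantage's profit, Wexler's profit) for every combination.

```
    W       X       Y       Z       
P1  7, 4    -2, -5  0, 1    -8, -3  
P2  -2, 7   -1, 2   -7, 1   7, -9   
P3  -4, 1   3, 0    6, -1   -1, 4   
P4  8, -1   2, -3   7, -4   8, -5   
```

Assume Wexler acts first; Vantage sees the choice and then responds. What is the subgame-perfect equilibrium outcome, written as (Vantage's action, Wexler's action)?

Solve by backward induction (Wexler leads).
- W: Vantage compares 7, -2, -4, 8 and picks P4; Wexler would get -1.
- X: Vantage compares -2, -1, 3, 2 and picks P3; Wexler would get 0.
- Y: Vantage compares 0, -7, 6, 7 and picks P4; Wexler would get -4.
- Z: Vantage compares -8, 7, -1, 8 and picks P4; Wexler would get -5.
Among -1, 0, -4, -5, the best is 0 at X. Subgame-perfect outcome: (P3, X) with payoffs (3, 0).

(P3, X)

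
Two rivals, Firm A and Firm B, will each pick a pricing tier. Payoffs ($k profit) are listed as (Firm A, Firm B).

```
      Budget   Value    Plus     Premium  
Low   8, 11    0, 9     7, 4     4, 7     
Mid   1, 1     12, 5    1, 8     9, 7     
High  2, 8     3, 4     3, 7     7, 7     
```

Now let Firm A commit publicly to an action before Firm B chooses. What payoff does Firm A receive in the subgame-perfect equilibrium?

8

Backward induction with Firm A moving first.
- Low: Firm B compares 11, 9, 4, 7 and picks Budget; Firm A would get 8.
- Mid: Firm B compares 1, 5, 8, 7 and picks Plus; Firm A would get 1.
- High: Firm B compares 8, 4, 7, 7 and picks Budget; Firm A would get 2.
Among 8, 1, 2, the best is 8 at Low. Subgame-perfect outcome: (Low, Budget) with payoffs (8, 11).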